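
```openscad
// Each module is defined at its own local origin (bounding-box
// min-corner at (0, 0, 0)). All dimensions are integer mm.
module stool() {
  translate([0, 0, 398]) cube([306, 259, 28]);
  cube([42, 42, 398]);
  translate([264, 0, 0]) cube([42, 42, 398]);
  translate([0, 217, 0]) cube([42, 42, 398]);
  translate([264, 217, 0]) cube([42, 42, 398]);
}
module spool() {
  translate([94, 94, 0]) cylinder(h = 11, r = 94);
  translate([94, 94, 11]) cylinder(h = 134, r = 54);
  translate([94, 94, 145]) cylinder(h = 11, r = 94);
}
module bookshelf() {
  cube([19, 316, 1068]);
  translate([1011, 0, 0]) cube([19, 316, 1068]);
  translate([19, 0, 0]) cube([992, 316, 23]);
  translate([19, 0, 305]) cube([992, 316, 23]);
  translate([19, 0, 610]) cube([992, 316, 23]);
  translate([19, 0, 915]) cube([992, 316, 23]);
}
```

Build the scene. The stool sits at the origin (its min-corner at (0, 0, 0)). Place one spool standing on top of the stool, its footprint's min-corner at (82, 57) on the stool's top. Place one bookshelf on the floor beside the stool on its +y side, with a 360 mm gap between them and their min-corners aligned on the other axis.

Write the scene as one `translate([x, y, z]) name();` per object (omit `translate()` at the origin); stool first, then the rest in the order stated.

stool();
translate([82, 57, 426]) spool();
translate([0, 619, 0]) bookshelf();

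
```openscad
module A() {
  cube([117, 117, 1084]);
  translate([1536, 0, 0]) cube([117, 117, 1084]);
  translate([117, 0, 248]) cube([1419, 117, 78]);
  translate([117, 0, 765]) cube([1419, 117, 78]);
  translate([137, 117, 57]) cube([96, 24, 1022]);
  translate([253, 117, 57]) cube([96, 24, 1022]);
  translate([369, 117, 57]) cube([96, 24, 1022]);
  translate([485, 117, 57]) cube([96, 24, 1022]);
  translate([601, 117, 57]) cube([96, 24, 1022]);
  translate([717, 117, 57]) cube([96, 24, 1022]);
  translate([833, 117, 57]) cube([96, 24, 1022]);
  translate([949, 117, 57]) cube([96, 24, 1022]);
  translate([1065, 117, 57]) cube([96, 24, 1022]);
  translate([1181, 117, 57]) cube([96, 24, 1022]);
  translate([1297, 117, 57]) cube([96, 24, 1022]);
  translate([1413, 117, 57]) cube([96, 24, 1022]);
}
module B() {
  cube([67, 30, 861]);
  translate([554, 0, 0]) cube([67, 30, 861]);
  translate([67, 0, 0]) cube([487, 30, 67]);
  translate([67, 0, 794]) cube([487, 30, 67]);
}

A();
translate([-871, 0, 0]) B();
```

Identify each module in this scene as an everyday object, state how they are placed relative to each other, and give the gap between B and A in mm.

A is a fence section. B is a picture frame. The picture frame is on the floor beside the fence section on its −x side. The gap between the picture frame and the fence section is 250 mm.

The picture frame's nearest face is 250 mm from the fence section's −x face.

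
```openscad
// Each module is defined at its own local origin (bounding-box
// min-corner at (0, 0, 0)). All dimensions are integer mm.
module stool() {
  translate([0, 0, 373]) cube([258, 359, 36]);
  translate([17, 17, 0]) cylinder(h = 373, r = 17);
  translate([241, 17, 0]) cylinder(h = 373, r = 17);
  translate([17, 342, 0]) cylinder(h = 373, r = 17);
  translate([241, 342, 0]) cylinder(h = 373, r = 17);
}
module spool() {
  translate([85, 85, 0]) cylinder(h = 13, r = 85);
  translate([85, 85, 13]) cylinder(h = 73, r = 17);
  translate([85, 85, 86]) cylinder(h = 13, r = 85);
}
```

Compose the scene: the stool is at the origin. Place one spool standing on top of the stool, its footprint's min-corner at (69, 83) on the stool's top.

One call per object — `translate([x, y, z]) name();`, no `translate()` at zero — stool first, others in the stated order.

stool();
translate([69, 83, 409]) spool();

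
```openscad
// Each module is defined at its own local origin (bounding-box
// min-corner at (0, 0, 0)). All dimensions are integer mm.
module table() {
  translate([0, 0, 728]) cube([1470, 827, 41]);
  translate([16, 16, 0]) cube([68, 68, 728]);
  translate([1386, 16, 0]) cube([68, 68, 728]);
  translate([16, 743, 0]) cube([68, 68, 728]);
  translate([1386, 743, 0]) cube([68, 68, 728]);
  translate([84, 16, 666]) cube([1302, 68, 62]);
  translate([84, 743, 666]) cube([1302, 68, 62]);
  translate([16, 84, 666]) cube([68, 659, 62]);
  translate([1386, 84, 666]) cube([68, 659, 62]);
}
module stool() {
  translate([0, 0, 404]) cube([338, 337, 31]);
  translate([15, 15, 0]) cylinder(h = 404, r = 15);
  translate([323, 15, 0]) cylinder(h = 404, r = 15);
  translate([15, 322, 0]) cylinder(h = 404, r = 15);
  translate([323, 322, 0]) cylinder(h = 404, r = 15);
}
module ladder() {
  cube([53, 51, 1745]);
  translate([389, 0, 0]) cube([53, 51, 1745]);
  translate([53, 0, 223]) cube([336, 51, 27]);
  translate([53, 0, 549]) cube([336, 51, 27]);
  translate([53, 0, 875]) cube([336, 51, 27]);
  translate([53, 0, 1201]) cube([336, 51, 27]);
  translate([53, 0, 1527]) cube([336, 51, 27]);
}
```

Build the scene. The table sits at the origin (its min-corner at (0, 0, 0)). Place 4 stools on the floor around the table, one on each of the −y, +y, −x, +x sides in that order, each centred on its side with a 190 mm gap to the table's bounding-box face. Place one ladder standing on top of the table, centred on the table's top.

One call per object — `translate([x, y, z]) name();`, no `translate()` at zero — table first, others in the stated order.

table();
translate([566, -527, 0]) stool();
translate([566, 1017, 0]) stool();
translate([-528, 245, 0]) stool();
translate([1660, 245, 0]) stool();
translate([514, 388, 769]) ladder();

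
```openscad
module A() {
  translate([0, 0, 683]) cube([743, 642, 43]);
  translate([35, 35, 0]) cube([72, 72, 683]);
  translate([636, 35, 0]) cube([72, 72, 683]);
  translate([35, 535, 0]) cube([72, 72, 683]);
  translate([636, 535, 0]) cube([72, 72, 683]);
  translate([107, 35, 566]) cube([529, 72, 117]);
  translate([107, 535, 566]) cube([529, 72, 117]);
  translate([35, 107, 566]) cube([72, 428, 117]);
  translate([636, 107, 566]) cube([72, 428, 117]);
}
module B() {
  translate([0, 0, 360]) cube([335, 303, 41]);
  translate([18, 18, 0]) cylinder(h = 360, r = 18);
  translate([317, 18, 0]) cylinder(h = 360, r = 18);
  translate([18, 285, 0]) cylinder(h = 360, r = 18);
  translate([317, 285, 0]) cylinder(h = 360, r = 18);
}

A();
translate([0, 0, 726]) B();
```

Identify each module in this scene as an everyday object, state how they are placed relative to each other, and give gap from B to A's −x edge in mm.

The stool's min-x is at 0; the table's min-x is 0; gap = 0 mm.

A is a table. B is a stool. The stool is on top of the table. The gap from the stool to the table's −x edge is 0 mm.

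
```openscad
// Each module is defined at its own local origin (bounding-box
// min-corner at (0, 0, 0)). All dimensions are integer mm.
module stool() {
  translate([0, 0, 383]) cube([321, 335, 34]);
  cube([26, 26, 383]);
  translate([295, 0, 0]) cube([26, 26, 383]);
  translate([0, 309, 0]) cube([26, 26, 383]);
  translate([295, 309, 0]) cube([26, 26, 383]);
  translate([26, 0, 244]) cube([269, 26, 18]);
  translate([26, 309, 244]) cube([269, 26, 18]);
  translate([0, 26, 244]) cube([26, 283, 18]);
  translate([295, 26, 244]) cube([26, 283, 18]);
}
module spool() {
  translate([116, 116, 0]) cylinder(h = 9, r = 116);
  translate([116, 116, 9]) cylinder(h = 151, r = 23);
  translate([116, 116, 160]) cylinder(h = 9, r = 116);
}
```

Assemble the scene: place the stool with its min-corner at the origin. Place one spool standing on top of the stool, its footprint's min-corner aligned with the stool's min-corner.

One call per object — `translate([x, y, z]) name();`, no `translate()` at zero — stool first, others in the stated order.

stool();
translate([0, 0, 417]) spool();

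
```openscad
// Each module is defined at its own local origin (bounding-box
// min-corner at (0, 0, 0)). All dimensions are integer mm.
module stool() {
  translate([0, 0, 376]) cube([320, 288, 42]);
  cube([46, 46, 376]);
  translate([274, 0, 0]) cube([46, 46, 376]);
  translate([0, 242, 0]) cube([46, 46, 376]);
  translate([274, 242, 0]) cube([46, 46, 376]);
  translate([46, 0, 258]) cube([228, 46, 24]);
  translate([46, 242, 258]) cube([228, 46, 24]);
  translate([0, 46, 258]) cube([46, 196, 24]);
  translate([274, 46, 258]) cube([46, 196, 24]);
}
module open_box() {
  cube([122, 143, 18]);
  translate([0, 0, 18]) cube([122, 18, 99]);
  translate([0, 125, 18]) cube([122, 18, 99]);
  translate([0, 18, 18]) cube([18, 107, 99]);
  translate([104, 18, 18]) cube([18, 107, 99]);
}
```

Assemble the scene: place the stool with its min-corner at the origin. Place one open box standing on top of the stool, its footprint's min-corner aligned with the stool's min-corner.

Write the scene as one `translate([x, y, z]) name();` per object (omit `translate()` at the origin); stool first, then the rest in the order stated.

stool();
translate([0, 0, 418]) open_box();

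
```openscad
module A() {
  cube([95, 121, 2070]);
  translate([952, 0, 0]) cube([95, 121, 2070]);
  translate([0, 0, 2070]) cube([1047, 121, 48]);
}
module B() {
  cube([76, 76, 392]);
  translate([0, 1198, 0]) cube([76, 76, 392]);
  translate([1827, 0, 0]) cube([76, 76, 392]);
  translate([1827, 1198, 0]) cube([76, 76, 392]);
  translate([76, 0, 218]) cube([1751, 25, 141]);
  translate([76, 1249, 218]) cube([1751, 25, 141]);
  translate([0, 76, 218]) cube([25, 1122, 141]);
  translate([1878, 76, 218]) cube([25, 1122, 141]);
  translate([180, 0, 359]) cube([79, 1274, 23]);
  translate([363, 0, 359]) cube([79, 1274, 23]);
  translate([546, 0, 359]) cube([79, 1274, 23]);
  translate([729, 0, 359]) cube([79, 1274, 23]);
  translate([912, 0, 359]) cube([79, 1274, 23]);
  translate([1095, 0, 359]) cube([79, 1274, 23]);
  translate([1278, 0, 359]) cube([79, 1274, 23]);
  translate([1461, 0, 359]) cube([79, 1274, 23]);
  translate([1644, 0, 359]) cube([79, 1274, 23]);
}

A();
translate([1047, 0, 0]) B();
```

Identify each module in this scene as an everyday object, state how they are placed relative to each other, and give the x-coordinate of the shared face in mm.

A is a door frame. B is a bed frame. The bed frame is against the door frame's +x side, with their −y faces flush. The x-coordinate of the shared face is 1047 mm.

The door frame's +x face and the bed frame's −x face are both at x = 1047 mm.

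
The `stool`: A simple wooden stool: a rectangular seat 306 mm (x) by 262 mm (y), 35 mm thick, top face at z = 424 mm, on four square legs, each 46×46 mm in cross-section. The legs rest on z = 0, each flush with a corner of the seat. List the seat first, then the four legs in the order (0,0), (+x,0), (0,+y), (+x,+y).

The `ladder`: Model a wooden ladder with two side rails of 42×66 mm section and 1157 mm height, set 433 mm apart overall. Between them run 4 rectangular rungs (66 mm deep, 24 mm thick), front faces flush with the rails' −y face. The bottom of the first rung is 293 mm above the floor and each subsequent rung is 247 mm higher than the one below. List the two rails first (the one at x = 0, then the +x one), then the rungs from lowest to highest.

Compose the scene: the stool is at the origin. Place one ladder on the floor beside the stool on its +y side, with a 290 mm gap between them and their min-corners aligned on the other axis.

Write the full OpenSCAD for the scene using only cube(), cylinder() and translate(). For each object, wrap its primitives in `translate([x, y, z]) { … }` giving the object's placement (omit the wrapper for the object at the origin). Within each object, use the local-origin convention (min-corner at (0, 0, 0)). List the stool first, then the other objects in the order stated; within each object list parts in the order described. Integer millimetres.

translate([0, 0, 389]) cube([306, 262, 35]);
cube([46, 46, 389]);
translate([260, 0, 0]) cube([46, 46, 389]);
translate([0, 216, 0]) cube([46, 46, 389]);
translate([260, 216, 0]) cube([46, 46, 389]);
translate([0, 552, 0]) {
  cube([42, 66, 1157]);
  translate([391, 0, 0]) cube([42, 66, 1157]);
  translate([42, 0, 293]) cube([349, 66, 24]);
  translate([42, 0, 540]) cube([349, 66, 24]);
  translate([42, 0, 787]) cube([349, 66, 24]);
  translate([42, 0, 1034]) cube([349, 66, 24]);
}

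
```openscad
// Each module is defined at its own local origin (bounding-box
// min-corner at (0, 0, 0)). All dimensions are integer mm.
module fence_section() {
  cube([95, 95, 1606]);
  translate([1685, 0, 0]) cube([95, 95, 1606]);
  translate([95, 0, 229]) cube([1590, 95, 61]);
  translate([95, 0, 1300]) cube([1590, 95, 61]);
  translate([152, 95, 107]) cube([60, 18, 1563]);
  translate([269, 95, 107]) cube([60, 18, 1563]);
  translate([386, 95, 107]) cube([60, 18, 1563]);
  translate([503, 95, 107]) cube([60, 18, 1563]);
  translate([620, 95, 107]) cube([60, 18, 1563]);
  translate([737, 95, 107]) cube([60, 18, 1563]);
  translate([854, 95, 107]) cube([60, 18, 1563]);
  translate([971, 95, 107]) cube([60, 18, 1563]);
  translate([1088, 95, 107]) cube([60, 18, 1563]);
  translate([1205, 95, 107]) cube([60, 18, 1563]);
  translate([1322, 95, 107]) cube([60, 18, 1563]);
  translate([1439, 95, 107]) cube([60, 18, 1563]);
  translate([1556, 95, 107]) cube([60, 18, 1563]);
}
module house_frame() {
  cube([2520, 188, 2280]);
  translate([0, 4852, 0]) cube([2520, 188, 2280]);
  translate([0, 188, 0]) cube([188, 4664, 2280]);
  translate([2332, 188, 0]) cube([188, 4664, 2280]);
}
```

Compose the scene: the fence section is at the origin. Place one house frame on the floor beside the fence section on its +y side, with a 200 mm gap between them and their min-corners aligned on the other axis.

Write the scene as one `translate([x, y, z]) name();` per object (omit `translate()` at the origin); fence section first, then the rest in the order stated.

fence_section();
translate([0, 313, 0]) house_frame();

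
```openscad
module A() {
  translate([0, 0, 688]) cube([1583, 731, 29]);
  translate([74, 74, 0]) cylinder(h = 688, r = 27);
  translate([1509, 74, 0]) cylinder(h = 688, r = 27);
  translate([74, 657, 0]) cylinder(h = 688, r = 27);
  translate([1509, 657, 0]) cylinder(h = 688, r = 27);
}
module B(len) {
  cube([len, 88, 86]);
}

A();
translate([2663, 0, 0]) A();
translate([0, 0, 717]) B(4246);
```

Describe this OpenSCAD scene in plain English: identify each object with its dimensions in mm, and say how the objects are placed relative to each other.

A is a table with a 1583×731 mm rectangular top, 29 mm thick, top surface at z = 717 mm, supported by four round legs of 54 mm diameter, each leg's bounding box inset 47 mm from the nearest pair of top edges, running from the floor.

B is a rectangular beam 4246 mm long (x), 88 mm deep (y), 86 mm thick (z).

The beam spans the tops of two tables placed 1080 mm apart, resting at z = 717 mm.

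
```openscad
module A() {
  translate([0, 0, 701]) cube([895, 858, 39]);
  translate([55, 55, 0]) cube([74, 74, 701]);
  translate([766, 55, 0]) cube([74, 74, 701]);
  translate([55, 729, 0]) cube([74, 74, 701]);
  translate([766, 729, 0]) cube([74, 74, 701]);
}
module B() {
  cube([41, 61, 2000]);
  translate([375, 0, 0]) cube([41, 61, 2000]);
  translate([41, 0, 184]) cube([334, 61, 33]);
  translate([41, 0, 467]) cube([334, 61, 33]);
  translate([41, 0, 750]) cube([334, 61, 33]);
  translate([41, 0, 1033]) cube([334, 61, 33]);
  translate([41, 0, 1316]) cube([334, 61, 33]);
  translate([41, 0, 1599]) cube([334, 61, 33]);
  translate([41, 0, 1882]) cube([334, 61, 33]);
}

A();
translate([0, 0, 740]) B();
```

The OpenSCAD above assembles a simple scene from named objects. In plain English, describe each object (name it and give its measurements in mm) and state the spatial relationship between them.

A is a table with a 895×858 mm rectangular top, 39 mm thick, top surface at z = 740 mm, supported by four 74×74 mm square legs, each inset 55 mm from the nearest pair of top edges, running from the floor.

B is a straight ladder. Two 41×61 mm vertical rails, 2000 mm tall, stand 416 mm apart (outside-to-outside) with their front faces coplanar on the −y side. 7 rungs, each 61 mm deep and 33 mm tall, span between the inner faces of the rails, front faces flush with the rails. The lowest rung's underside is at z = 184 mm and rungs are spaced 283 mm apart (underside to underside).

The ladder is on top of the table.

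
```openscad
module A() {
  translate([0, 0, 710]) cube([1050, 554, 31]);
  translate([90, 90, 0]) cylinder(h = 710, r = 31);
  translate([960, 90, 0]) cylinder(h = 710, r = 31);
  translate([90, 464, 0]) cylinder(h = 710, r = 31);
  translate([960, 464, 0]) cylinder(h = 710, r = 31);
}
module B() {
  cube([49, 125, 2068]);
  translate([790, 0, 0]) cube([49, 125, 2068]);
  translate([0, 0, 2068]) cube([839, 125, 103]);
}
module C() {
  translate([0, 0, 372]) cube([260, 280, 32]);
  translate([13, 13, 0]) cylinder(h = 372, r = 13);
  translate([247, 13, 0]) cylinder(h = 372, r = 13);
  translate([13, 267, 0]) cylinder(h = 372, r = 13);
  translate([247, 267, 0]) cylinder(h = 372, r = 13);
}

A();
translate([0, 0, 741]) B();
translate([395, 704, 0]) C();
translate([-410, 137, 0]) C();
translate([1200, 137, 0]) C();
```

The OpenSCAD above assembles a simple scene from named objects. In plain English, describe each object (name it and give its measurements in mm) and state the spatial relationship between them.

A is a table: top 1050 mm (x) × 554 mm (y), 31 mm thick, upper face at z = 741 mm, on four round legs of 62 mm diameter, each leg's bounding box inset 59 mm from the nearest pair of top edges, running from z = 0 to the bottom of the top.

B is a rectangular door frame: two vertical jambs of 49×125 mm section, 2068 mm tall, with a clear opening 741 mm wide between their inner faces. A header 103 mm tall and 125 mm deep lies on top of the jambs and spans the full outside width.

C is a four-legged stool. The seat is a 260×280×32 mm slab whose top surface is at z = 404 mm; four round legs, each 26 mm in diameter, run from the floor (z = 0) to the underside of the seat, each leg's axis is inset half a diameter from the nearest pair of seat edges (so the leg's bounding box is flush with the corner).

The door frame is on top of the table. Three stools sit around the table at the +y, −x, +x sides.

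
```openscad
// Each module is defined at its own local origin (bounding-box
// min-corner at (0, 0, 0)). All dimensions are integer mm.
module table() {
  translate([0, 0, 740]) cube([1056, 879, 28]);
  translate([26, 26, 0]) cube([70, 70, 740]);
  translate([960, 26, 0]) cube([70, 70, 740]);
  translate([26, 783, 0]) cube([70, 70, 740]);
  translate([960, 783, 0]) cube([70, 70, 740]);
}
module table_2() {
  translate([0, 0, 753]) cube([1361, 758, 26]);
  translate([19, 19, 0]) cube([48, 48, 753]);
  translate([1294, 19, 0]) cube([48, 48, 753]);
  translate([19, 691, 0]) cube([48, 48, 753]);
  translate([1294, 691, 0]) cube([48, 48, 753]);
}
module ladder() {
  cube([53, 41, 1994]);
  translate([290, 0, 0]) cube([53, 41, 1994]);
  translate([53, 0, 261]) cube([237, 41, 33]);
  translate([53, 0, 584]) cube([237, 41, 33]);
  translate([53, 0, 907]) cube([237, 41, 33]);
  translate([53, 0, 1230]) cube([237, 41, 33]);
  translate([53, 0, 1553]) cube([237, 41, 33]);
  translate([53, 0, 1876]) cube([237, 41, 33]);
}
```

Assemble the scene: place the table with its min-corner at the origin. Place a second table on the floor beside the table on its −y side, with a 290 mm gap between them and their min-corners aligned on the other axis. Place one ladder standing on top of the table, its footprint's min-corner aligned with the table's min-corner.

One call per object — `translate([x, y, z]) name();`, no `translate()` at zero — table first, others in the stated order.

table();
translate([0, -1048, 0]) table_2();
translate([0, 0, 768]) ladder();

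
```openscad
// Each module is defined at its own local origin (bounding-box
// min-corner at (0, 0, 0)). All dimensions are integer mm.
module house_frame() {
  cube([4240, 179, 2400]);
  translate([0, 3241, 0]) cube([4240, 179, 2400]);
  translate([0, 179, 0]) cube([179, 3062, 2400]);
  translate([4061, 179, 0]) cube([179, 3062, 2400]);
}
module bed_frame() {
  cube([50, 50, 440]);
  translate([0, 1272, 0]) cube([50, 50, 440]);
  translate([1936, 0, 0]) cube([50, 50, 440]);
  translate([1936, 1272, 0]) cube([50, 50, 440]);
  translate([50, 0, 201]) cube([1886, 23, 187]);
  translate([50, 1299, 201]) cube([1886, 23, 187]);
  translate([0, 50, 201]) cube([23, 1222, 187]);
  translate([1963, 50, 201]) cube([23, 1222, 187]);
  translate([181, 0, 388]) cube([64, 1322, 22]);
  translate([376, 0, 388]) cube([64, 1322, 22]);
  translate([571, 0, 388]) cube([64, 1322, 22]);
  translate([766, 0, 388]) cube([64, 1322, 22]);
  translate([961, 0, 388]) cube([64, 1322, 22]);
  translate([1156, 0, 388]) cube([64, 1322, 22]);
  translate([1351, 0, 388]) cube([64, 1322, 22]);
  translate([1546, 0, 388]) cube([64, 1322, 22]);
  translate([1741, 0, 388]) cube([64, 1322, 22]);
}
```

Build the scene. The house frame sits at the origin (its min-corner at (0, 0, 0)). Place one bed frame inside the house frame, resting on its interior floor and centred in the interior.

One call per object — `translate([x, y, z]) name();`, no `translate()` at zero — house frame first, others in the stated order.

house_frame();
translate([1127, 1049, 0]) bed_frame();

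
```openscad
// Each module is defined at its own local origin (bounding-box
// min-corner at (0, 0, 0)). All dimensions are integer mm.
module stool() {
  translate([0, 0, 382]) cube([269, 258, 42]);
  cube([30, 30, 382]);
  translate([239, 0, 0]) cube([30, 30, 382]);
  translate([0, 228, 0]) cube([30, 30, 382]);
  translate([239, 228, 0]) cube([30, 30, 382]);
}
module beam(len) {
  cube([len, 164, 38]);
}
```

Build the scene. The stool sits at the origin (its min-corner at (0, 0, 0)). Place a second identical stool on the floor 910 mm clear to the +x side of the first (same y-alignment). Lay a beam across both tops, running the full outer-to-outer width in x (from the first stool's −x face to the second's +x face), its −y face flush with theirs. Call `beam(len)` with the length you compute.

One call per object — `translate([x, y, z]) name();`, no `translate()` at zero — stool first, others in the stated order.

stool();
translate([1179, 0, 0]) stool();
translate([0, 0, 424]) beam(1448);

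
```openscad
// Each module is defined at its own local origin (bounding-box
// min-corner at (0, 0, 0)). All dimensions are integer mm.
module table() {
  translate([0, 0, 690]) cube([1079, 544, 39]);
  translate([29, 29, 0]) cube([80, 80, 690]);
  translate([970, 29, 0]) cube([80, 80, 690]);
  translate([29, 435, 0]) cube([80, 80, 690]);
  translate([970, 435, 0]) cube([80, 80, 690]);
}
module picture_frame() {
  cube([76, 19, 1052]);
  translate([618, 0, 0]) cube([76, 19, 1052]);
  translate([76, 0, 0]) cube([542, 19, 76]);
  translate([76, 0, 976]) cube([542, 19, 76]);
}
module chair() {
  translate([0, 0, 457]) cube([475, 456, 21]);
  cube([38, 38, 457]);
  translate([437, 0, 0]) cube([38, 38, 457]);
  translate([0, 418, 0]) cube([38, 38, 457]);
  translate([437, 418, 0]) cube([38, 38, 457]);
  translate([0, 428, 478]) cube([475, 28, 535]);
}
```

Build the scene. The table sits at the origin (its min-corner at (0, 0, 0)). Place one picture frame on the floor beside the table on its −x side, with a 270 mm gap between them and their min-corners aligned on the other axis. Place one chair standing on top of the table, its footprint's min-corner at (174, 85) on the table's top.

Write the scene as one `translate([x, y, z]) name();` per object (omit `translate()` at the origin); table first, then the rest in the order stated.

table();
translate([-964, 0, 0]) picture_frame();
translate([174, 85, 729]) chair();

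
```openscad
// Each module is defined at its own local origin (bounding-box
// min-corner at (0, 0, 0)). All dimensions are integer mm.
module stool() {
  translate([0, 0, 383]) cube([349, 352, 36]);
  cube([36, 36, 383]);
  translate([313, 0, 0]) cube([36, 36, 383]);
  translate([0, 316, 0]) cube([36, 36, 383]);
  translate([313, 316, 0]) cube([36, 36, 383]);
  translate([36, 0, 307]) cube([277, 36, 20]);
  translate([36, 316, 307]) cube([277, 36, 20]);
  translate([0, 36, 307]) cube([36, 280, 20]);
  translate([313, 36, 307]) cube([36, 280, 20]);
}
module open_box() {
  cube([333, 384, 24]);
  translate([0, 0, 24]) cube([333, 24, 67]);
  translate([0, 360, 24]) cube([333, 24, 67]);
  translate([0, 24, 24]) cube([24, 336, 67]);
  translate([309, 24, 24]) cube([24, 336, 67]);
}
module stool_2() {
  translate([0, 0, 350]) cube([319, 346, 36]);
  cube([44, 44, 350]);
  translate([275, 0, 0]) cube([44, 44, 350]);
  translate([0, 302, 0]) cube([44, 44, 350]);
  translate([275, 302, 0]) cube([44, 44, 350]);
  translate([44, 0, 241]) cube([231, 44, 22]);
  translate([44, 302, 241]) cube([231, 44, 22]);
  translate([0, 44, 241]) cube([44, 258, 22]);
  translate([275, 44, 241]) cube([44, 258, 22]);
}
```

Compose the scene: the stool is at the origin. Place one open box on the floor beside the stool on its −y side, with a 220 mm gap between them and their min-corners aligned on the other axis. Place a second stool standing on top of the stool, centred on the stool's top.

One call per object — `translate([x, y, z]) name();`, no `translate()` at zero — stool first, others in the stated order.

stool();
translate([0, -604, 0]) open_box();
translate([15, 3, 419]) stool_2();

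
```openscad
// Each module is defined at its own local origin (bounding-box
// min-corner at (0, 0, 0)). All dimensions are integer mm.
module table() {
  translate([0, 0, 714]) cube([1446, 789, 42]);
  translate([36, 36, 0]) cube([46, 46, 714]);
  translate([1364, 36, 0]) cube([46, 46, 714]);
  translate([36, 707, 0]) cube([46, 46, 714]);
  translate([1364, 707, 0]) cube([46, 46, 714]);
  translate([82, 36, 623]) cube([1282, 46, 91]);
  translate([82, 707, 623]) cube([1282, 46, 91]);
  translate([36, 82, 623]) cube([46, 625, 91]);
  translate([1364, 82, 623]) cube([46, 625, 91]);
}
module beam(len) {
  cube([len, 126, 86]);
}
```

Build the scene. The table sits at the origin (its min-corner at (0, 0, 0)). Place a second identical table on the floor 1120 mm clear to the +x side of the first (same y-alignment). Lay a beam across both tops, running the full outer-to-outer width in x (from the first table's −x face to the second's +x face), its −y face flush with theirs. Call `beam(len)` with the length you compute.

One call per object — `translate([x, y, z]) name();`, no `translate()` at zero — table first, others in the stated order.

table();
translate([2566, 0, 0]) table();
translate([0, 0, 756]) beam(4012);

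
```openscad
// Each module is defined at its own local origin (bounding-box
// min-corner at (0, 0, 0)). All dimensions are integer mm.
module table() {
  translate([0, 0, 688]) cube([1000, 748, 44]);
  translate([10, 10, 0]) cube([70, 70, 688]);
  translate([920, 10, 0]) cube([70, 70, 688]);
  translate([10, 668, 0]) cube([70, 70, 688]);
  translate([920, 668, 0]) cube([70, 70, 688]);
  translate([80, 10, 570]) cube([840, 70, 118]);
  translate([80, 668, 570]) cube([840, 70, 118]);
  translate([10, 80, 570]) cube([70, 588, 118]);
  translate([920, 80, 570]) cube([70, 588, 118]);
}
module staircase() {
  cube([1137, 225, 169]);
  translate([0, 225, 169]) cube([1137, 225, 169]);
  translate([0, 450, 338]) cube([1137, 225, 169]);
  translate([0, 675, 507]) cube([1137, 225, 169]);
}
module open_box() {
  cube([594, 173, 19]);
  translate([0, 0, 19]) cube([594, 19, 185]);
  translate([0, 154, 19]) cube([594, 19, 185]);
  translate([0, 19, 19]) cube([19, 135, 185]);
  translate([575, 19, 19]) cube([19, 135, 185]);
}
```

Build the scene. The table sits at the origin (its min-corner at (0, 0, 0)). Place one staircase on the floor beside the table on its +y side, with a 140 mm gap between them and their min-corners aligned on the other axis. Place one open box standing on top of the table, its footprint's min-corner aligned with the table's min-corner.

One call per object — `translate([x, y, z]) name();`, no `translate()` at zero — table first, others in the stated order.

table();
translate([0, 888, 0]) staircase();
translate([0, 0, 732]) open_box();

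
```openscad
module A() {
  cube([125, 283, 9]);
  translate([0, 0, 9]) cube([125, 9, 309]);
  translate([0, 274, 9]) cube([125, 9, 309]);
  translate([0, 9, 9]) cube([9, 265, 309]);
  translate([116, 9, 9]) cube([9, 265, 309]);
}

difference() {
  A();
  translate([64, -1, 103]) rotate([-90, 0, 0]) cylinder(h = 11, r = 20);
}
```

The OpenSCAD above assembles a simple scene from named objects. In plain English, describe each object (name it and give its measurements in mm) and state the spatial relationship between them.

A is an open storage box with external size 125×283×318 mm and wall thickness 9 mm (the base is also 9 mm thick). The base covers the whole footprint; the four walls stand on the base, with the y-facing walls full-width and the x-facing walls fitting between their inner faces.

The open box has a circular hole of radius 20 mm through its front wall, centred at (x = 64, z = 103).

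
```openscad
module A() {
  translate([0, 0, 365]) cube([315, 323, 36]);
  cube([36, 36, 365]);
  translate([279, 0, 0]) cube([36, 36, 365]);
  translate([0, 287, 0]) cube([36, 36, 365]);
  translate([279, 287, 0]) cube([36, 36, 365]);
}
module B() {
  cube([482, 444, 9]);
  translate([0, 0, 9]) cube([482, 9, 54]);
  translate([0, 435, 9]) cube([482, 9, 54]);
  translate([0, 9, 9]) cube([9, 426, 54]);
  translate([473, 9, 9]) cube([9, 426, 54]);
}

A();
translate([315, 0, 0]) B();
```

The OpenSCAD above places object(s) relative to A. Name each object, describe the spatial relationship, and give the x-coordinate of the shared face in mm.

The stool's +x face and the open box's −x face are both at x = 315 mm.

A is a stool. B is an open box. The open box is against the stool's +x side, with their −y faces flush. The x-coordinate of the shared face is 315 mm.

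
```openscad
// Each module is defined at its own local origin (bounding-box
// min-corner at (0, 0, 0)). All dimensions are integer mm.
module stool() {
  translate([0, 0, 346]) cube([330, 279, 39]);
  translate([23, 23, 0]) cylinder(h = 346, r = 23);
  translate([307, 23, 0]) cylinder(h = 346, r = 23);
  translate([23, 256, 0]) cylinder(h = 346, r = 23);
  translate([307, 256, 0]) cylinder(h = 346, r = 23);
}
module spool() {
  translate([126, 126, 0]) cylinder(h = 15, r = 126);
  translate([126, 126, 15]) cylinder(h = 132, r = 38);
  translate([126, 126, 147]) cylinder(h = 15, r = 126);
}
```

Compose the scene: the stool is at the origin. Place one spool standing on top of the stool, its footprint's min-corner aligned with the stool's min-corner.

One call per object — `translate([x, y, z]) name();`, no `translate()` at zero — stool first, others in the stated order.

stool();
translate([0, 0, 385]) spool();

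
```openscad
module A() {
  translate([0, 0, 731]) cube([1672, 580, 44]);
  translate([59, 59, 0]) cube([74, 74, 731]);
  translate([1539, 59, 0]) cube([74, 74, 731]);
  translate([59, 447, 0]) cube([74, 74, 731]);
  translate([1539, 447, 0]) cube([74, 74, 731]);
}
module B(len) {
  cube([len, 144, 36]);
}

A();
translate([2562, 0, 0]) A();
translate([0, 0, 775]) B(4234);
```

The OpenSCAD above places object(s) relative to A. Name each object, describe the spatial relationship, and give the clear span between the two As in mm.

A is a table. B is a beam. A beam spans the tops of two tables. The clear span between the two tables is 890 mm.

Second table starts at x = 2562; first ends at x = 1672; clear span = 2562 − 1672 = 890 mm.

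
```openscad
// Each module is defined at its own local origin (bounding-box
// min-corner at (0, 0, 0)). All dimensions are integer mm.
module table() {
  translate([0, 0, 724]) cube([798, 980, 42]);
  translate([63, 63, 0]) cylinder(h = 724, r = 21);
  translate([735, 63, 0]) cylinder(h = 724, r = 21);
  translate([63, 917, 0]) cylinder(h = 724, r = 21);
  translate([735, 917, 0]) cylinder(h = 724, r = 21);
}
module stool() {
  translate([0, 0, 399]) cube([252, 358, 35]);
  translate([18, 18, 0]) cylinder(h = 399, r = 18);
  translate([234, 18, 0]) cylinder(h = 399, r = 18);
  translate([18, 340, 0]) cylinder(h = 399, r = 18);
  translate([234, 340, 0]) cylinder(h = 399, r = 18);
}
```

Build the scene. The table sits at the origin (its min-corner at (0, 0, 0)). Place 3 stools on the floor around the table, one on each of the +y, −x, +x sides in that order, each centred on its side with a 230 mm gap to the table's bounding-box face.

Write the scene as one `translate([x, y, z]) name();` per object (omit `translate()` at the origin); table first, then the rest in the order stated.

table();
translate([273, 1210, 0]) stool();
translate([-482, 311, 0]) stool();
translate([1028, 311, 0]) stool();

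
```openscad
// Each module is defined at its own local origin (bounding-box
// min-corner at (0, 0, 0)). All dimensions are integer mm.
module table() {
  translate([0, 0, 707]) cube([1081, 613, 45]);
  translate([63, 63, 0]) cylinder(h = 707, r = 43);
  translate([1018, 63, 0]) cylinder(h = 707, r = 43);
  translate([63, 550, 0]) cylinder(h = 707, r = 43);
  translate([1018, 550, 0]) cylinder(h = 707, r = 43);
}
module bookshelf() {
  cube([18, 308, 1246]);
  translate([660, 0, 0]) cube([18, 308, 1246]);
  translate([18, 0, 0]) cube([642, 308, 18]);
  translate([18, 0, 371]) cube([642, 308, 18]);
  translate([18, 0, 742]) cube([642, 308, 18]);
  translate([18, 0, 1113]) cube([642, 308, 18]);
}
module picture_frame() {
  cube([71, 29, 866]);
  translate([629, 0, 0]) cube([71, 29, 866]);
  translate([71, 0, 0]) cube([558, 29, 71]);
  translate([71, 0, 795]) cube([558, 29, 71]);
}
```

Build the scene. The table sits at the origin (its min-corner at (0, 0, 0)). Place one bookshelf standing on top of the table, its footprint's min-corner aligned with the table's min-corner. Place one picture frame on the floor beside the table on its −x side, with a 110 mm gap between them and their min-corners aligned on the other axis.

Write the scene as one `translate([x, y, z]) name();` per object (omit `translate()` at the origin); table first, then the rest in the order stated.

table();
translate([0, 0, 752]) bookshelf();
translate([-810, 0, 0]) picture_frame();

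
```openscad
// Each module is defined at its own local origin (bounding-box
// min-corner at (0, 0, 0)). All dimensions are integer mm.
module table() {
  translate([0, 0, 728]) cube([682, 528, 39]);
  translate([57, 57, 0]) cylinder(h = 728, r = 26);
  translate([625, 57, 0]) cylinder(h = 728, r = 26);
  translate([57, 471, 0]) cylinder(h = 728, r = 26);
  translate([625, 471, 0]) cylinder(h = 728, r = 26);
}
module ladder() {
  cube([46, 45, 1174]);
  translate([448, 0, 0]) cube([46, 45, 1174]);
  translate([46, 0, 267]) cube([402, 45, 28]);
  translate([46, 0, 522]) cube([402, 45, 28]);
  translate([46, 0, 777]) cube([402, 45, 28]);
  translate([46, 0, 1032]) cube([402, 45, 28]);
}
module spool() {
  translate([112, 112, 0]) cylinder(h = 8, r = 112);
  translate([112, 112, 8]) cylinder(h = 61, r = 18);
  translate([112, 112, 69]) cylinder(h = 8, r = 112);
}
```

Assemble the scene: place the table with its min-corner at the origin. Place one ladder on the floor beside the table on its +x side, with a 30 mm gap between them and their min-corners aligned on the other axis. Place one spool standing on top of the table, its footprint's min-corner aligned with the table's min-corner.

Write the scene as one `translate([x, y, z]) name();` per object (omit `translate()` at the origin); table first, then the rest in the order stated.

table();
translate([712, 0, 0]) ladder();
translate([0, 0, 767]) spool();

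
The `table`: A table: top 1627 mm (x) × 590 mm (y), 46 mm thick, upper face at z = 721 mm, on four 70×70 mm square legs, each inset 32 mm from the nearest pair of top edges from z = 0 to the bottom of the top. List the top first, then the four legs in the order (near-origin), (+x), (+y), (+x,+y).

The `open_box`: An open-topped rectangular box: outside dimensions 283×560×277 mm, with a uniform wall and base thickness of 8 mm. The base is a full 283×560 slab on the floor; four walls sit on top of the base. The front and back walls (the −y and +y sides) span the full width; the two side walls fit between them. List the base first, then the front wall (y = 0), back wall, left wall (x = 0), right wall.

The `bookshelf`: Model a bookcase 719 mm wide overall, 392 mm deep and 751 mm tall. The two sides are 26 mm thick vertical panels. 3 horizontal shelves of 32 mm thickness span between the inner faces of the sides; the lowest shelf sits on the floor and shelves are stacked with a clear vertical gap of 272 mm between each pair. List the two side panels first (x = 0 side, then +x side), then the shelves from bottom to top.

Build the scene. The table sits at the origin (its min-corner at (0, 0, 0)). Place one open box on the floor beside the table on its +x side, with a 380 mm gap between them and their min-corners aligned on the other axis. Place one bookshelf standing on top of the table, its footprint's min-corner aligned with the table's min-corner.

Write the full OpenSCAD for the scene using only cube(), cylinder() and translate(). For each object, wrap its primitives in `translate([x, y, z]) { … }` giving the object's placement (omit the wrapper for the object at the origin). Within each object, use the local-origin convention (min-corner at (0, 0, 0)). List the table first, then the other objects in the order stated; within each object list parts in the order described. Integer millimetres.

translate([0, 0, 675]) cube([1627, 590, 46]);
translate([32, 32, 0]) cube([70, 70, 675]);
translate([1525, 32, 0]) cube([70, 70, 675]);
translate([32, 488, 0]) cube([70, 70, 675]);
translate([1525, 488, 0]) cube([70, 70, 675]);
translate([2007, 0, 0]) {
  cube([283, 560, 8]);
  translate([0, 0, 8]) cube([283, 8, 269]);
  translate([0, 552, 8]) cube([283, 8, 269]);
  translate([0, 8, 8]) cube([8, 544, 269]);
  translate([275, 8, 8]) cube([8, 544, 269]);
}
translate([0, 0, 721]) {
  cube([26, 392, 751]);
  translate([693, 0, 0]) cube([26, 392, 751]);
  translate([26, 0, 0]) cube([667, 392, 32]);
  translate([26, 0, 304]) cube([667, 392, 32]);
  translate([26, 0, 608]) cube([667, 392, 32]);
}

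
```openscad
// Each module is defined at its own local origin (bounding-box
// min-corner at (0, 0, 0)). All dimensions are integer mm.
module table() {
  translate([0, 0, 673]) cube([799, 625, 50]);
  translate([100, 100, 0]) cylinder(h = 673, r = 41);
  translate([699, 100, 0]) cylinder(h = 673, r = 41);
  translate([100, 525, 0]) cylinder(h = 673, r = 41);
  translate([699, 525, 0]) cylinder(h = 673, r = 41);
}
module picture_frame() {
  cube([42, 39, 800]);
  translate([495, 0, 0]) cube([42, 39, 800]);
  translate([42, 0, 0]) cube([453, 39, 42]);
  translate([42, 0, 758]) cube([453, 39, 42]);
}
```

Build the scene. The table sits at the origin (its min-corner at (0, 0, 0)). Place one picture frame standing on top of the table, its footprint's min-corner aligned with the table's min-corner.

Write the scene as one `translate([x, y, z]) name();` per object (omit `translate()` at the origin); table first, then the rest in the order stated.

table();
translate([0, 0, 723]) picture_frame();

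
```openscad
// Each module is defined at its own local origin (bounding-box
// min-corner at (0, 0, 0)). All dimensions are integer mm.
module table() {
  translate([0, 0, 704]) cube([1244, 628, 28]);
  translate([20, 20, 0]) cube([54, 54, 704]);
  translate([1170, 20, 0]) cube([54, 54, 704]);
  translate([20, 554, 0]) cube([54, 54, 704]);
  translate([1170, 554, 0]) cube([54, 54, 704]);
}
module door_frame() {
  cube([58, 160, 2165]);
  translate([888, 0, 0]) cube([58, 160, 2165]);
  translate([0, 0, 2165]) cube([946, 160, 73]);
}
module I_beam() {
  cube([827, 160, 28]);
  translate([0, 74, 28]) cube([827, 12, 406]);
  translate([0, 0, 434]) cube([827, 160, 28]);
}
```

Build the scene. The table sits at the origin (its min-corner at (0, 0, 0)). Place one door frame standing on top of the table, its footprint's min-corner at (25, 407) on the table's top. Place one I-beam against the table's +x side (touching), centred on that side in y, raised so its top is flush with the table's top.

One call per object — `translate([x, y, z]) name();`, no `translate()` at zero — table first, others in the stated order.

table();
translate([25, 407, 732]) door_frame();
translate([1244, 234, 270]) I_beam();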